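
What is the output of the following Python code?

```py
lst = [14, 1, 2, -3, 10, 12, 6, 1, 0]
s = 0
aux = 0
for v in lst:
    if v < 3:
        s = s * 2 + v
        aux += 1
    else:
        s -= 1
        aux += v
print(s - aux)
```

-69

v=14: not <3, s = 0-1 = -1; aux=14
v=1: <3, s = (-1)*2+1 = -1; aux=15
v=2: <3, s = (-1)*2+2 = 0; aux=16
v=-3: <3, s = 0*2+(-3) = -3; aux=17
v=10: not <3, s = (-3)-1 = -4; aux=27
v=12: not <3, s = (-4)-1 = -5; aux=39
v=6: not <3, s = (-5)-1 = -6; aux=45
v=1: <3, s = (-6)*2+1 = -11; aux=46
v=0: <3, s = (-11)*2+0 = -22; aux=47
s-aux = (-22)-47 = -69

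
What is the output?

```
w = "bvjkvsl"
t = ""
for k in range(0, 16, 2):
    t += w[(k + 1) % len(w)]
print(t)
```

k=0: add w[1]='v' → 'v'
k=2: add w[3]='k' → 'vk'
k=4: add w[5]='s' → 'vks'
k=6: add w[0]='b' → 'vksb'
k=8: add w[2]='j' → 'vksbj'
k=10: add w[4]='v' → 'vksbjv'
k=12: add w[6]='l' → 'vksbjvl'
k=14: add w[1]='v' → 'vksbjvlv'

vksbjvlv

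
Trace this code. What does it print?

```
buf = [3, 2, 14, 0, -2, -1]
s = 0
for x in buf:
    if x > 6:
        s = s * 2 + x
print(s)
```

x=3: not >6
x=2: not >6
x=14: >6, s = 0*2+14 = 14
x=0: not >6
x=-2: not >6
x=-1: not >6

14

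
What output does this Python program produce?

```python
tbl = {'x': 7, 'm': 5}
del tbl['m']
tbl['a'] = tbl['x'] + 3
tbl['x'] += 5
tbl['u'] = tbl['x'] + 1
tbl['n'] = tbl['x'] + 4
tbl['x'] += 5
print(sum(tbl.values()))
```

del 'm' → {'x': 7}
tbl['a'] = tbl['x']+3 = 10 → {'x': 7, 'a': 10}
tbl['x'] = 7+5 = 12 → {'x': 12, 'a': 10}
tbl['u'] = tbl['x']+1 = 13 → {'x': 12, 'a': 10, 'u': 13}
tbl['n'] = tbl['x']+4 = 16 → {'x': 12, 'a': 10, 'u': 13, 'n': 16}
tbl['x'] = 12+5 = 17 → {'x': 17, 'a': 10, 'u': 13, 'n': 16}
sum of values = 56

56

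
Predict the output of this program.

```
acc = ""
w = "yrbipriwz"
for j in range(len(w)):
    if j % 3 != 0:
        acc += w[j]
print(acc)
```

rbprwz

j=0: skip
j=1: add 'r' → 'r'
j=2: add 'b' → 'rb'
j=3: skip
j=4: add 'p' → 'rbp'
j=5: add 'r' → 'rbpr'
j=6: skip
j=7: add 'w' → 'rbprw'
j=8: add 'z' → 'rbprwz'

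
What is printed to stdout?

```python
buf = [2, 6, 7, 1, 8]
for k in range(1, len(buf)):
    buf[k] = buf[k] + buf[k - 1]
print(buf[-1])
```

k=1: buf[1] = 6+2 = 8 → [2, 8, 7, 1, 8]
k=2: buf[2] = 7+8 = 15 → [2, 8, 15, 1, 8]
k=3: buf[3] = 1+15 = 16 → [2, 8, 15, 16, 8]
k=4: buf[4] = 8+16 = 24 → [2, 8, 15, 16, 24]

24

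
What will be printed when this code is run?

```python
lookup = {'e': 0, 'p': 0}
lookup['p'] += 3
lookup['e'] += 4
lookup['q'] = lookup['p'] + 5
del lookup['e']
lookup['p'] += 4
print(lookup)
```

{'p': 7, 'q': 8}

lookup['p'] = 0+3 = 3 → {'e': 0, 'p': 3}
lookup['e'] = 0+4 = 4 → {'e': 4, 'p': 3}
lookup['q'] = lookup['p']+5 = 8 → {'e': 4, 'p': 3, 'q': 8}
del 'e' → {'p': 3, 'q': 8}
lookup['p'] = 3+4 = 7 → {'p': 7, 'q': 8}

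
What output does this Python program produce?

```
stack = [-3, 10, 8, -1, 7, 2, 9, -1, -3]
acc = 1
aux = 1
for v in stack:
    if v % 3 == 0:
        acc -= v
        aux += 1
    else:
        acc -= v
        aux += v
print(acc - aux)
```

v=-3: %3==0, acc = 1-(-3) = 4; aux=2
v=10: not %3==0, acc = 4-10 = -6; aux=12
v=8: not %3==0, acc = (-6)-8 = -14; aux=20
v=-1: not %3==0, acc = (-14)-(-1) = -13; aux=19
v=7: not %3==0, acc = (-13)-7 = -20; aux=26
v=2: not %3==0, acc = (-20)-2 = -22; aux=28
v=9: %3==0, acc = (-22)-9 = -31; aux=29
v=-1: not %3==0, acc = (-31)-(-1) = -30; aux=28
v=-3: %3==0, acc = (-30)-(-3) = -27; aux=29
acc-aux = (-27)-29 = -56

-56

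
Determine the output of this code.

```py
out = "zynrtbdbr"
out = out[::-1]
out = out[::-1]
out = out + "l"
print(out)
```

zynrtbdbrl

reverse → 'rbdbtrnyz'
reverse → 'zynrtbdbr'
+ 'l' → 'zynrtbdbrl'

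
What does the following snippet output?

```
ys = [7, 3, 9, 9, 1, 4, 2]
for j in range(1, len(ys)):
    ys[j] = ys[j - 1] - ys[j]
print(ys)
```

j=1: ys[1] = 7-3 = 4 → [7, 4, 9, 9, 1, 4, 2]
j=2: ys[2] = 4-9 = -5 → [7, 4, -5, 9, 1, 4, 2]
j=3: ys[3] = (-5)-9 = -14 → [7, 4, -5, -14, 1, 4, 2]
j=4: ys[4] = (-14)-1 = -15 → [7, 4, -5, -14, -15, 4, 2]
j=5: ys[5] = (-15)-4 = -19 → [7, 4, -5, -14, -15, -19, 2]
j=6: ys[6] = (-19)-2 = -21 → [7, 4, -5, -14, -15, -19, -21]

[7, 4, -5, -14, -15, -19, -21]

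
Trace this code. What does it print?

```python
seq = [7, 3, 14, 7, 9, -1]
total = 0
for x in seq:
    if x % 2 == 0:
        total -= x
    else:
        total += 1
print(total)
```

-9

x=7: not even, total = 0+1 = 1
x=3: not even, total = 1+1 = 2
x=14: even, total = 2-14 = -12
x=7: not even, total = (-12)+1 = -11
x=9: not even, total = (-11)+1 = -10
x=-1: not even, total = (-10)+1 = -9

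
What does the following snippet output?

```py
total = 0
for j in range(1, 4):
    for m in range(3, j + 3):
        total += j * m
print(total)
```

53

j=1,m=3: total = 0+3 = 3
j=2,m=3: total = 3+6 = 9
j=2,m=4: total = 9+8 = 17
j=3,m=3: total = 17+9 = 26
j=3,m=4: total = 26+12 = 38
j=3,m=5: total = 38+15 = 53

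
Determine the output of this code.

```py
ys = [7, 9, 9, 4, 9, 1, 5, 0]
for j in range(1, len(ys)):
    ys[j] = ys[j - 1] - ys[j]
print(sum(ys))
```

j=1: ys[1] = 7-9 = -2 → [7, -2, 9, 4, 9, 1, 5, 0]
j=2: ys[2] = (-2)-9 = -11 → [7, -2, -11, 4, 9, 1, 5, 0]
j=3: ys[3] = (-11)-4 = -15 → [7, -2, -11, -15, 9, 1, 5, 0]
j=4: ys[4] = (-15)-9 = -24 → [7, -2, -11, -15, -24, 1, 5, 0]
j=5: ys[5] = (-24)-1 = -25 → [7, -2, -11, -15, -24, -25, 5, 0]
j=6: ys[6] = (-25)-5 = -30 → [7, -2, -11, -15, -24, -25, -30, 0]
j=7: ys[7] = (-30)-0 = -30 → [7, -2, -11, -15, -24, -25, -30, -30]
sum = -130

-130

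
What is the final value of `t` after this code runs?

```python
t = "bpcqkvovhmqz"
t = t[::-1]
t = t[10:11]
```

'p'

reverse → 'zqmhvovkqcpb'
slice [10:11] → 'p'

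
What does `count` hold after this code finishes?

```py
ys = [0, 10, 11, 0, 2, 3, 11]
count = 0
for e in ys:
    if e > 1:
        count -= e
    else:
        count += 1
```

e=0: not >1, count = 0+1 = 1
e=10: >1, count = 1-10 = -9
e=11: >1, count = (-9)-11 = -20
e=0: not >1, count = (-20)+1 = -19
e=2: >1, count = (-19)-2 = -21
e=3: >1, count = (-21)-3 = -24
e=11: >1, count = (-24)-11 = -35

-35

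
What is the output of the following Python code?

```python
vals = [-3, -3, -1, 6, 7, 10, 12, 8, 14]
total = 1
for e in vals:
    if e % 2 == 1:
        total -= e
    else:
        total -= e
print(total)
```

e=-3: odd, total = 1-(-3) = 4
e=-3: odd, total = 4-(-3) = 7
e=-1: odd, total = 7-(-1) = 8
e=6: not odd, total = 8-6 = 2
e=7: odd, total = 2-7 = -5
e=10: not odd, total = (-5)-10 = -15
e=12: not odd, total = (-15)-12 = -27
e=8: not odd, total = (-27)-8 = -35
e=14: not odd, total = (-35)-14 = -49

-49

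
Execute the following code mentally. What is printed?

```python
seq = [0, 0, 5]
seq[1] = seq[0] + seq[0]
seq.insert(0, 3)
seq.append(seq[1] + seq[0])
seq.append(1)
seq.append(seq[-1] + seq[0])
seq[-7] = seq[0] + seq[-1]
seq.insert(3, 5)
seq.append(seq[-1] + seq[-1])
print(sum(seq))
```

33

seq[1] = seq[0]+seq[0] = 0+0 = 0 → [0, 0, 5]
insert 3 at 0 → [3, 0, 0, 5]
append seq[1]+seq[0] = 0+3 = 3 → [3, 0, 0, 5, 3]
append 1 → [3, 0, 0, 5, 3, 1]
append seq[-1]+seq[0] = 1+3 = 4 → [3, 0, 0, 5, 3, 1, 4]
seq[-7] = seq[0]+seq[-1] = 3+4 = 7 → [7, 0, 0, 5, 3, 1, 4]
insert 5 at 3 → [7, 0, 0, 5, 5, 3, 1, 4]
append seq[-1]+seq[-1] = 4+4 = 8 → [7, 0, 0, 5, 5, 3, 1, 4, 8]
sum = 33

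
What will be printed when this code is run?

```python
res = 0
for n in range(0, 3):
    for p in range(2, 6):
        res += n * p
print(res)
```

n=0,p=2: res = 0+0 = 0
n=0,p=3: res = 0+0 = 0
n=0,p=4: res = 0+0 = 0
n=0,p=5: res = 0+0 = 0
n=1,p=2: res = 0+2 = 2
n=1,p=3: res = 2+3 = 5
n=1,p=4: res = 5+4 = 9
n=1,p=5: res = 9+5 = 14
n=2,p=2: res = 14+4 = 18
n=2,p=3: res = 18+6 = 24
n=2,p=4: res = 24+8 = 32
n=2,p=5: res = 32+10 = 42

42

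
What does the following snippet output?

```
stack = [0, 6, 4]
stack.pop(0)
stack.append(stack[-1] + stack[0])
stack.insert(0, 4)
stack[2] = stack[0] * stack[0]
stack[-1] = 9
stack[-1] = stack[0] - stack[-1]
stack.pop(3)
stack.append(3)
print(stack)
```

[4, 6, 16, 3]

pop(0) removes 0 → [6, 4]
append stack[-1]+stack[0] = 4+6 = 10 → [6, 4, 10]
insert 4 at 0 → [4, 6, 4, 10]
stack[2] = stack[0]*stack[0] = 4*4 = 16 → [4, 6, 16, 10]
stack[-1] = 9 → [4, 6, 16, 9]
stack[-1] = stack[0]-stack[-1] = 4-9 = -5 → [4, 6, 16, -5]
pop(3) removes -5 → [4, 6, 16]
append 3 → [4, 6, 16, 3]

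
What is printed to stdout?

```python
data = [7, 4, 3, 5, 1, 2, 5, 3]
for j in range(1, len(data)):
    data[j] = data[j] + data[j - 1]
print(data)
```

j=1: data[1] = 4+7 = 11 → [7, 11, 3, 5, 1, 2, 5, 3]
j=2: data[2] = 3+11 = 14 → [7, 11, 14, 5, 1, 2, 5, 3]
j=3: data[3] = 5+14 = 19 → [7, 11, 14, 19, 1, 2, 5, 3]
j=4: data[4] = 1+19 = 20 → [7, 11, 14, 19, 20, 2, 5, 3]
j=5: data[5] = 2+20 = 22 → [7, 11, 14, 19, 20, 22, 5, 3]
j=6: data[6] = 5+22 = 27 → [7, 11, 14, 19, 20, 22, 27, 3]
j=7: data[7] = 3+27 = 30 → [7, 11, 14, 19, 20, 22, 27, 30]

[7, 11, 14, 19, 20, 22, 27, 30]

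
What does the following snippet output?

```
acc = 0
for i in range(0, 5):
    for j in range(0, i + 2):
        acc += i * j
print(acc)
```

105

i=0,j=0: acc = 0+0 = 0
i=0,j=1: acc = 0+0 = 0
i=1,j=0: acc = 0+0 = 0
i=1,j=1: acc = 0+1 = 1
i=1,j=2: acc = 1+2 = 3
i=2,j=0: acc = 3+0 = 3
i=2,j=1: acc = 3+2 = 5
i=2,j=2: acc = 5+4 = 9
i=2,j=3: acc = 9+6 = 15
i=3,j=0: acc = 15+0 = 15
i=3,j=1: acc = 15+3 = 18
i=3,j=2: acc = 18+6 = 24
i=3,j=3: acc = 24+9 = 33
i=3,j=4: acc = 33+12 = 45
i=4,j=0: acc = 45+0 = 45
i=4,j=1: acc = 45+4 = 49
i=4,j=2: acc = 49+8 = 57
i=4,j=3: acc = 57+12 = 69
i=4,j=4: acc = 69+16 = 85
i=4,j=5: acc = 85+20 = 105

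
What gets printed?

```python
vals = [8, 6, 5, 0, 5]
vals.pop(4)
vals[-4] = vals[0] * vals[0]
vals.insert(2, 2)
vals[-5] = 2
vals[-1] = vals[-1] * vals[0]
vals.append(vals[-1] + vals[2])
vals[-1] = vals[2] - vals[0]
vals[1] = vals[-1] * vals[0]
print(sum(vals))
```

pop(4) removes 5 → [8, 6, 5, 0]
vals[-4] = vals[0]*vals[0] = 8*8 = 64 → [64, 6, 5, 0]
insert 2 at 2 → [64, 6, 2, 5, 0]
vals[-5] = 2 → [2, 6, 2, 5, 0]
vals[-1] = vals[-1]*vals[0] = 0*2 = 0 → [2, 6, 2, 5, 0]
append vals[-1]+vals[2] = 0+2 = 2 → [2, 6, 2, 5, 0, 2]
vals[-1] = vals[2]-vals[0] = 2-2 = 0 → [2, 6, 2, 5, 0, 0]
vals[1] = vals[-1]*vals[0] = 0*2 = 0 → [2, 0, 2, 5, 0, 0]
sum = 9

9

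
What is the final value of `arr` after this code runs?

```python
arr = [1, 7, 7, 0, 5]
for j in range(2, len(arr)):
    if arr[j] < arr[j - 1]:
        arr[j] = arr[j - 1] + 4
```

[1, 7, 7, 11, 15]

j=2: 7>=7, unchanged → [1, 7, 7, 0, 5]
j=3: 0<7, arr[3] = 7+4 = 11 → [1, 7, 7, 11, 5]
j=4: 5<11, arr[4] = 11+4 = 15 → [1, 7, 7, 11, 15]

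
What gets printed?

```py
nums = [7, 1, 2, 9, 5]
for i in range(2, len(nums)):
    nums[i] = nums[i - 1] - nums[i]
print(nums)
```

[7, 1, -1, -10, -15]

i=2: nums[2] = 1-2 = -1 → [7, 1, -1, 9, 5]
i=3: nums[3] = (-1)-9 = -10 → [7, 1, -1, -10, 5]
i=4: nums[4] = (-10)-5 = -15 → [7, 1, -1, -10, -15]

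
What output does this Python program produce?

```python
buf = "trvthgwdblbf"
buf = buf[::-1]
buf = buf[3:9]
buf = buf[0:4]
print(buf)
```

bdwg

reverse → 'fblbdwghtvrt'
slice [3:9] → 'bdwght'
slice [0:4] → 'bdwg'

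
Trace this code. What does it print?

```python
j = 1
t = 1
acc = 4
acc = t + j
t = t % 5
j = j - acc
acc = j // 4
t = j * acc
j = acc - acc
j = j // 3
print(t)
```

1

acc = 1+1 = 2
t = 1%5 = 1
j = 1-2 = -1
acc = (-1)//4 = -1
t = (-1)*(-1) = 1
j = (-1)-(-1) = 0
j = 0//3 = 0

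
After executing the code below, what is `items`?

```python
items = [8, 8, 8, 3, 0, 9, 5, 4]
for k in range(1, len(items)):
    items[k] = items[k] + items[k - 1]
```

[8, 16, 24, 27, 27, 36, 41, 45]

k=1: items[1] = 8+8 = 16 → [8, 16, 8, 3, 0, 9, 5, 4]
k=2: items[2] = 8+16 = 24 → [8, 16, 24, 3, 0, 9, 5, 4]
k=3: items[3] = 3+24 = 27 → [8, 16, 24, 27, 0, 9, 5, 4]
k=4: items[4] = 0+27 = 27 → [8, 16, 24, 27, 27, 9, 5, 4]
k=5: items[5] = 9+27 = 36 → [8, 16, 24, 27, 27, 36, 5, 4]
k=6: items[6] = 5+36 = 41 → [8, 16, 24, 27, 27, 36, 41, 4]
k=7: items[7] = 4+41 = 45 → [8, 16, 24, 27, 27, 36, 41, 45]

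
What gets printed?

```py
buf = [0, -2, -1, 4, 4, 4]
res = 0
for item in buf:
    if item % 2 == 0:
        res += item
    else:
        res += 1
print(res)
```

item=0: even, res = 0+0 = 0
item=-2: even, res = 0+(-2) = -2
item=-1: not even, res = (-2)+1 = -1
item=4: even, res = (-1)+4 = 3
item=4: even, res = 3+4 = 7
item=4: even, res = 7+4 = 11

11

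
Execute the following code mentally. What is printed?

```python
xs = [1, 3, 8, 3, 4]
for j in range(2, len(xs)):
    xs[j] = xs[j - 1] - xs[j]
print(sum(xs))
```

j=2: xs[2] = 3-8 = -5 → [1, 3, -5, 3, 4]
j=3: xs[3] = (-5)-3 = -8 → [1, 3, -5, -8, 4]
j=4: xs[4] = (-8)-4 = -12 → [1, 3, -5, -8, -12]
sum = -21

-21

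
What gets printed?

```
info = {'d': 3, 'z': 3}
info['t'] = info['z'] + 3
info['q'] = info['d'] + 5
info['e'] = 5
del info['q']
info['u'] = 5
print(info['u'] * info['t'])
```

30

info['t'] = info['z']+3 = 6 → {'d': 3, 'z': 3, 't': 6}
info['q'] = info['d']+5 = 8 → {'d': 3, 'z': 3, 't': 6, 'q': 8}
info['e'] = 5 → {'d': 3, 'z': 3, 't': 6, 'q': 8, 'e': 5}
del 'q' → {'d': 3, 'z': 3, 't': 6, 'e': 5}
info['u'] = 5 → {'d': 3, 'z': 3, 't': 6, 'e': 5, 'u': 5}
info['u']*info['t'] = 5*6 = 30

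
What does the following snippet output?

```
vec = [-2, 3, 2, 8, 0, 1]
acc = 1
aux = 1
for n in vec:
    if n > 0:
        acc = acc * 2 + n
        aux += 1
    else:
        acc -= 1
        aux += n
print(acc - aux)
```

n=-2: not >0, acc = 1-1 = 0; aux=-1
n=3: >0, acc = 0*2+3 = 3; aux=0
n=2: >0, acc = 3*2+2 = 8; aux=1
n=8: >0, acc = 8*2+8 = 24; aux=2
n=0: not >0, acc = 24-1 = 23; aux=2
n=1: >0, acc = 23*2+1 = 47; aux=3
acc-aux = 47-3 = 44

44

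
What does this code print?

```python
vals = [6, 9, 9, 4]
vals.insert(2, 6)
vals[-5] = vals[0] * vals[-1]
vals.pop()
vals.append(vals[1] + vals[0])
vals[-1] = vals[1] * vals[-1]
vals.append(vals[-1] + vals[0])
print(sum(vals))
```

insert 6 at 2 → [6, 9, 6, 9, 4]
vals[-5] = vals[0]*vals[-1] = 6*4 = 24 → [24, 9, 6, 9, 4]
pop() removes 4 → [24, 9, 6, 9]
append vals[1]+vals[0] = 9+24 = 33 → [24, 9, 6, 9, 33]
vals[-1] = vals[1]*vals[-1] = 9*33 = 297 → [24, 9, 6, 9, 297]
append vals[-1]+vals[0] = 297+24 = 321 → [24, 9, 6, 9, 297, 321]
sum = 666

666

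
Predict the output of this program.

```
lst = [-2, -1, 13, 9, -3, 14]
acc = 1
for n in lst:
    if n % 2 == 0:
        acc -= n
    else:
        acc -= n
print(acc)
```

n=-2: even, acc = 1-(-2) = 3
n=-1: not even, acc = 3-(-1) = 4
n=13: not even, acc = 4-13 = -9
n=9: not even, acc = (-9)-9 = -18
n=-3: not even, acc = (-18)-(-3) = -15
n=14: even, acc = (-15)-14 = -29

-29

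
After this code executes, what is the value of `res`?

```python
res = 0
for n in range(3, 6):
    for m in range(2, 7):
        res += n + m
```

n=3,m=2: res = 0+5 = 5
n=3,m=3: res = 5+6 = 11
n=3,m=4: res = 11+7 = 18
n=3,m=5: res = 18+8 = 26
n=3,m=6: res = 26+9 = 35
n=4,m=2: res = 35+6 = 41
n=4,m=3: res = 41+7 = 48
n=4,m=4: res = 48+8 = 56
n=4,m=5: res = 56+9 = 65
n=4,m=6: res = 65+10 = 75
n=5,m=2: res = 75+7 = 82
n=5,m=3: res = 82+8 = 90
n=5,m=4: res = 90+9 = 99
n=5,m=5: res = 99+10 = 109
n=5,m=6: res = 109+11 = 120

120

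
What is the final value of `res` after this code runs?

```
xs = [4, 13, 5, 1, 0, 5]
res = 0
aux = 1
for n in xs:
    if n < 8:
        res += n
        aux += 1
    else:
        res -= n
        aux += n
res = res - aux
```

-17

n=4: <8, res = 0+4 = 4; aux=2
n=13: not <8, res = 4-13 = -9; aux=15
n=5: <8, res = (-9)+5 = -4; aux=16
n=1: <8, res = (-4)+1 = -3; aux=17
n=0: <8, res = (-3)+0 = -3; aux=18
n=5: <8, res = (-3)+5 = 2; aux=19
res-aux = 2-19 = -17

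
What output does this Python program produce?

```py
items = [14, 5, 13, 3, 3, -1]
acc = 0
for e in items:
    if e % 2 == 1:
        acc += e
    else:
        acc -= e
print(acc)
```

9

e=14: not odd, acc = 0-14 = -14
e=5: odd, acc = (-14)+5 = -9
e=13: odd, acc = (-9)+13 = 4
e=3: odd, acc = 4+3 = 7
e=3: odd, acc = 7+3 = 10
e=-1: odd, acc = 10+(-1) = 9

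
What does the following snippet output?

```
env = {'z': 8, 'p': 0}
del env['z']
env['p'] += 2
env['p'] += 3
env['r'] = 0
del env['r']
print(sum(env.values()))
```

5

del 'z' → {'p': 0}
env['p'] = 0+2 = 2 → {'p': 2}
env['p'] = 2+3 = 5 → {'p': 5}
env['r'] = 0 → {'p': 5, 'r': 0}
del 'r' → {'p': 5}
sum of values = 5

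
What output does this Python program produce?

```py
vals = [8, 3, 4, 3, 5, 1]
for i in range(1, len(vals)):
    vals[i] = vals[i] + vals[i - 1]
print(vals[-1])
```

24

i=1: vals[1] = 3+8 = 11 → [8, 11, 4, 3, 5, 1]
i=2: vals[2] = 4+11 = 15 → [8, 11, 15, 3, 5, 1]
i=3: vals[3] = 3+15 = 18 → [8, 11, 15, 18, 5, 1]
i=4: vals[4] = 5+18 = 23 → [8, 11, 15, 18, 23, 1]
i=5: vals[5] = 1+23 = 24 → [8, 11, 15, 18, 23, 24]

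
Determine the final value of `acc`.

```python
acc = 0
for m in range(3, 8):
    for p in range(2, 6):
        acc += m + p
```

170

m=3,p=2: acc = 0+5 = 5
m=3,p=3: acc = 5+6 = 11
m=3,p=4: acc = 11+7 = 18
m=3,p=5: acc = 18+8 = 26
m=4,p=2: acc = 26+6 = 32
m=4,p=3: acc = 32+7 = 39
m=4,p=4: acc = 39+8 = 47
m=4,p=5: acc = 47+9 = 56
m=5,p=2: acc = 56+7 = 63
m=5,p=3: acc = 63+8 = 71
m=5,p=4: acc = 71+9 = 80
m=5,p=5: acc = 80+10 = 90
m=6,p=2: acc = 90+8 = 98
m=6,p=3: acc = 98+9 = 107
m=6,p=4: acc = 107+10 = 117
m=6,p=5: acc = 117+11 = 128
m=7,p=2: acc = 128+9 = 137
m=7,p=3: acc = 137+10 = 147
m=7,p=4: acc = 147+11 = 158
m=7,p=5: acc = 158+12 = 170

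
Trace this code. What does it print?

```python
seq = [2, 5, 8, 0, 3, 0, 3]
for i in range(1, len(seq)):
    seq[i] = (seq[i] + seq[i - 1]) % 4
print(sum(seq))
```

i=1: seq[1] = (5+2)%4 = 3 → [2, 3, 8, 0, 3, 0, 3]
i=2: seq[2] = (8+3)%4 = 3 → [2, 3, 3, 0, 3, 0, 3]
i=3: seq[3] = (0+3)%4 = 3 → [2, 3, 3, 3, 3, 0, 3]
i=4: seq[4] = (3+3)%4 = 2 → [2, 3, 3, 3, 2, 0, 3]
i=5: seq[5] = (0+2)%4 = 2 → [2, 3, 3, 3, 2, 2, 3]
i=6: seq[6] = (3+2)%4 = 1 → [2, 3, 3, 3, 2, 2, 1]
sum = 16

16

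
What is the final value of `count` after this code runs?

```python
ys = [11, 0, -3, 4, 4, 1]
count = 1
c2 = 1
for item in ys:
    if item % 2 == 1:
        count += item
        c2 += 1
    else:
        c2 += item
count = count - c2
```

-2

item=11: odd, count = 1+11 = 12; c2=2
item=0: not odd; c2=2
item=-3: odd, count = 12+(-3) = 9; c2=3
item=4: not odd; c2=7
item=4: not odd; c2=11
item=1: odd, count = 9+1 = 10; c2=12
count-c2 = 10-12 = -2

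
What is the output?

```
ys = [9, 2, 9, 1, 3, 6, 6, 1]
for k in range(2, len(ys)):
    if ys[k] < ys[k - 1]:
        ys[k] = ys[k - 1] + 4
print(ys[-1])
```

k=2: 9>=2, unchanged → [9, 2, 9, 1, 3, 6, 6, 1]
k=3: 1<9, ys[3] = 9+4 = 13 → [9, 2, 9, 13, 3, 6, 6, 1]
k=4: 3<13, ys[4] = 13+4 = 17 → [9, 2, 9, 13, 17, 6, 6, 1]
k=5: 6<17, ys[5] = 17+4 = 21 → [9, 2, 9, 13, 17, 21, 6, 1]
k=6: 6<21, ys[6] = 21+4 = 25 → [9, 2, 9, 13, 17, 21, 25, 1]
k=7: 1<25, ys[7] = 25+4 = 29 → [9, 2, 9, 13, 17, 21, 25, 29]

29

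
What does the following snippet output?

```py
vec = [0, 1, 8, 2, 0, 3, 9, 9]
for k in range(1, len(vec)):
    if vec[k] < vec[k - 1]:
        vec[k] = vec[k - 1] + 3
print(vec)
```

[0, 1, 8, 11, 14, 17, 20, 23]

k=1: 1>=0, unchanged → [0, 1, 8, 2, 0, 3, 9, 9]
k=2: 8>=1, unchanged → [0, 1, 8, 2, 0, 3, 9, 9]
k=3: 2<8, vec[3] = 8+3 = 11 → [0, 1, 8, 11, 0, 3, 9, 9]
k=4: 0<11, vec[4] = 11+3 = 14 → [0, 1, 8, 11, 14, 3, 9, 9]
k=5: 3<14, vec[5] = 14+3 = 17 → [0, 1, 8, 11, 14, 17, 9, 9]
k=6: 9<17, vec[6] = 17+3 = 20 → [0, 1, 8, 11, 14, 17, 20, 9]
k=7: 9<20, vec[7] = 20+3 = 23 → [0, 1, 8, 11, 14, 17, 20, 23]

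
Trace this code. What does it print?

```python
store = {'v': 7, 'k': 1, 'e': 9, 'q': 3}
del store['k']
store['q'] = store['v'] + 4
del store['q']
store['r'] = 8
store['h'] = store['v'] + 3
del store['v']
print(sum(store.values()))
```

del 'k' → {'v': 7, 'e': 9, 'q': 3}
store['q'] = store['v']+4 = 11 → {'v': 7, 'e': 9, 'q': 11}
del 'q' → {'v': 7, 'e': 9}
store['r'] = 8 → {'v': 7, 'e': 9, 'r': 8}
store['h'] = store['v']+3 = 10 → {'v': 7, 'e': 9, 'r': 8, 'h': 10}
del 'v' → {'e': 9, 'r': 8, 'h': 10}
sum of values = 27

27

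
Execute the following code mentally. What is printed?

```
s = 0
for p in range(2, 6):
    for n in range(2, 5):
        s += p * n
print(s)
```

p=2,n=2: s = 0+4 = 4
p=2,n=3: s = 4+6 = 10
p=2,n=4: s = 10+8 = 18
p=3,n=2: s = 18+6 = 24
p=3,n=3: s = 24+9 = 33
p=3,n=4: s = 33+12 = 45
p=4,n=2: s = 45+8 = 53
p=4,n=3: s = 53+12 = 65
p=4,n=4: s = 65+16 = 81
p=5,n=2: s = 81+10 = 91
p=5,n=3: s = 91+15 = 106
p=5,n=4: s = 106+20 = 126

126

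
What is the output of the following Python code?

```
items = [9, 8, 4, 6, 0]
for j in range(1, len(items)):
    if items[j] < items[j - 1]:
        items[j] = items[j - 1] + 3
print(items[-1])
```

j=1: 8<9, items[1] = 9+3 = 12 → [9, 12, 4, 6, 0]
j=2: 4<12, items[2] = 12+3 = 15 → [9, 12, 15, 6, 0]
j=3: 6<15, items[3] = 15+3 = 18 → [9, 12, 15, 18, 0]
j=4: 0<18, items[4] = 18+3 = 21 → [9, 12, 15, 18, 21]

21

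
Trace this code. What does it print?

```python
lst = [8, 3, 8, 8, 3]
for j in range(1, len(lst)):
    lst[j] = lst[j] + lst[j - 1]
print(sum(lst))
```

j=1: lst[1] = 3+8 = 11 → [8, 11, 8, 8, 3]
j=2: lst[2] = 8+11 = 19 → [8, 11, 19, 8, 3]
j=3: lst[3] = 8+19 = 27 → [8, 11, 19, 27, 3]
j=4: lst[4] = 3+27 = 30 → [8, 11, 19, 27, 30]
sum = 95

95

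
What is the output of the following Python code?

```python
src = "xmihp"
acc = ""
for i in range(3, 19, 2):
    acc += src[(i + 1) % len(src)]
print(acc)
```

i=3: add src[4]='p' → 'p'
i=5: add src[1]='m' → 'pm'
i=7: add src[3]='h' → 'pmh'
i=9: add src[0]='x' → 'pmhx'
i=11: add src[2]='i' → 'pmhxi'
i=13: add src[4]='p' → 'pmhxip'
i=15: add src[1]='m' → 'pmhxipm'
i=17: add src[3]='h' → 'pmhxipmh'

pmhxipmh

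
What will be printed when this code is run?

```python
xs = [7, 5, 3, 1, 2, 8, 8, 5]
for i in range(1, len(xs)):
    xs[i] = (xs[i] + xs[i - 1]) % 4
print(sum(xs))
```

i=1: xs[1] = (5+7)%4 = 0 → [7, 0, 3, 1, 2, 8, 8, 5]
i=2: xs[2] = (3+0)%4 = 3 → [7, 0, 3, 1, 2, 8, 8, 5]
i=3: xs[3] = (1+3)%4 = 0 → [7, 0, 3, 0, 2, 8, 8, 5]
i=4: xs[4] = (2+0)%4 = 2 → [7, 0, 3, 0, 2, 8, 8, 5]
i=5: xs[5] = (8+2)%4 = 2 → [7, 0, 3, 0, 2, 2, 8, 5]
i=6: xs[6] = (8+2)%4 = 2 → [7, 0, 3, 0, 2, 2, 2, 5]
i=7: xs[7] = (5+2)%4 = 3 → [7, 0, 3, 0, 2, 2, 2, 3]
sum = 19

19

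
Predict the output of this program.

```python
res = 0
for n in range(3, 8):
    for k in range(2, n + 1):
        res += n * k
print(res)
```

n=3,k=2: res = 0+6 = 6
n=3,k=3: res = 6+9 = 15
n=4,k=2: res = 15+8 = 23
n=4,k=3: res = 23+12 = 35
n=4,k=4: res = 35+16 = 51
n=5,k=2: res = 51+10 = 61
n=5,k=3: res = 61+15 = 76
n=5,k=4: res = 76+20 = 96
n=5,k=5: res = 96+25 = 121
n=6,k=2: res = 121+12 = 133
n=6,k=3: res = 133+18 = 151
n=6,k=4: res = 151+24 = 175
n=6,k=5: res = 175+30 = 205
n=6,k=6: res = 205+36 = 241
n=7,k=2: res = 241+14 = 255
n=7,k=3: res = 255+21 = 276
n=7,k=4: res = 276+28 = 304
n=7,k=5: res = 304+35 = 339
n=7,k=6: res = 339+42 = 381
n=7,k=7: res = 381+49 = 430

430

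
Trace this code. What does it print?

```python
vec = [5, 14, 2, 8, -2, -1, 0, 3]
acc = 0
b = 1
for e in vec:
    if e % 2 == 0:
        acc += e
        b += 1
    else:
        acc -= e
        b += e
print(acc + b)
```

28

e=5: not even, acc = 0-5 = -5; b=6
e=14: even, acc = (-5)+14 = 9; b=7
e=2: even, acc = 9+2 = 11; b=8
e=8: even, acc = 11+8 = 19; b=9
e=-2: even, acc = 19+(-2) = 17; b=10
e=-1: not even, acc = 17-(-1) = 18; b=9
e=0: even, acc = 18+0 = 18; b=10
e=3: not even, acc = 18-3 = 15; b=13
acc+b = 15+13 = 28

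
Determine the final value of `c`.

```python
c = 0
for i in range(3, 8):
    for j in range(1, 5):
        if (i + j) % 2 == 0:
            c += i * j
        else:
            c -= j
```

i=3,j=1: even sum, c = 0+3 = 3
i=3,j=2: odd sum, c = 3-2 = 1
i=3,j=3: even sum, c = 1+9 = 10
i=3,j=4: odd sum, c = 10-4 = 6
i=4,j=1: odd sum, c = 6-1 = 5
i=4,j=2: even sum, c = 5+8 = 13
i=4,j=3: odd sum, c = 13-3 = 10
i=4,j=4: even sum, c = 10+16 = 26
i=5,j=1: even sum, c = 26+5 = 31
i=5,j=2: odd sum, c = 31-2 = 29
i=5,j=3: even sum, c = 29+15 = 44
i=5,j=4: odd sum, c = 44-4 = 40
i=6,j=1: odd sum, c = 40-1 = 39
i=6,j=2: even sum, c = 39+12 = 51
i=6,j=3: odd sum, c = 51-3 = 48
i=6,j=4: even sum, c = 48+24 = 72
i=7,j=1: even sum, c = 72+7 = 79
i=7,j=2: odd sum, c = 79-2 = 77
i=7,j=3: even sum, c = 77+21 = 98
i=7,j=4: odd sum, c = 98-4 = 94

94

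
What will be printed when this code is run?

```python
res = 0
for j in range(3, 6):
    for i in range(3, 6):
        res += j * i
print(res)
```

j=3,i=3: res = 0+9 = 9
j=3,i=4: res = 9+12 = 21
j=3,i=5: res = 21+15 = 36
j=4,i=3: res = 36+12 = 48
j=4,i=4: res = 48+16 = 64
j=4,i=5: res = 64+20 = 84
j=5,i=3: res = 84+15 = 99
j=5,i=4: res = 99+20 = 119
j=5,i=5: res = 119+25 = 144

144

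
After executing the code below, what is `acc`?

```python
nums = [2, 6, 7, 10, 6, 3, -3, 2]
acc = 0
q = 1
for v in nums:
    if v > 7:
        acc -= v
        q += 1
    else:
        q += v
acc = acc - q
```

v=2: not >7; q=3
v=6: not >7; q=9
v=7: not >7; q=16
v=10: >7, acc = 0-10 = -10; q=17
v=6: not >7; q=23
v=3: not >7; q=26
v=-3: not >7; q=23
v=2: not >7; q=25
acc-q = (-10)-25 = -35

-35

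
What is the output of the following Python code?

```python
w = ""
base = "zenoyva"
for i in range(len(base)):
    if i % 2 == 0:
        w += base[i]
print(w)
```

i=0: add 'z' → 'z'
i=1: skip
i=2: add 'n' → 'zn'
i=3: skip
i=4: add 'y' → 'zny'
i=5: skip
i=6: add 'a' → 'znya'

znya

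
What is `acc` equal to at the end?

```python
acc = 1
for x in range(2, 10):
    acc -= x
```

-43

x=2: acc = 1-2 = -1
x=3: acc = (-1)-3 = -4
x=4: acc = (-4)-4 = -8
x=5: acc = (-8)-5 = -13
x=6: acc = (-13)-6 = -19
x=7: acc = (-19)-7 = -26
x=8: acc = (-26)-8 = -34
x=9: acc = (-34)-9 = -43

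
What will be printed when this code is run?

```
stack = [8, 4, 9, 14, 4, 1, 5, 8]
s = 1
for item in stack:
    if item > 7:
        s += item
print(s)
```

item=8: >7, s = 1+8 = 9
item=4: not >7
item=9: >7, s = 9+9 = 18
item=14: >7, s = 18+14 = 32
item=4: not >7
item=1: not >7
item=5: not >7
item=8: >7, s = 32+8 = 40

40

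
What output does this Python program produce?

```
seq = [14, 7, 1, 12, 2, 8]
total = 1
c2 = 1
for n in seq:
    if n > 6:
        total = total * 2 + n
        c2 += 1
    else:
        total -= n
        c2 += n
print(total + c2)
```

n=14: >6, total = 1*2+14 = 16; c2=2
n=7: >6, total = 16*2+7 = 39; c2=3
n=1: not >6, total = 39-1 = 38; c2=4
n=12: >6, total = 38*2+12 = 88; c2=5
n=2: not >6, total = 88-2 = 86; c2=7
n=8: >6, total = 86*2+8 = 180; c2=8
total+c2 = 180+8 = 188

188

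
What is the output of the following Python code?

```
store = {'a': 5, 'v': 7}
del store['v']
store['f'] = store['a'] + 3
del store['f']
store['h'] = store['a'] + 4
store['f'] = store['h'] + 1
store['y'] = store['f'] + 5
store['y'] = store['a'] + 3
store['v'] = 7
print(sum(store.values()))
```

del 'v' → {'a': 5}
store['f'] = store['a']+3 = 8 → {'a': 5, 'f': 8}
del 'f' → {'a': 5}
store['h'] = store['a']+4 = 9 → {'a': 5, 'h': 9}
store['f'] = store['h']+1 = 10 → {'a': 5, 'h': 9, 'f': 10}
store['y'] = store['f']+5 = 15 → {'a': 5, 'h': 9, 'f': 10, 'y': 15}
store['y'] = store['a']+3 = 8 → {'a': 5, 'h': 9, 'f': 10, 'y': 8}
store['v'] = 7 → {'a': 5, 'h': 9, 'f': 10, 'y': 8, 'v': 7}
sum of values = 39

39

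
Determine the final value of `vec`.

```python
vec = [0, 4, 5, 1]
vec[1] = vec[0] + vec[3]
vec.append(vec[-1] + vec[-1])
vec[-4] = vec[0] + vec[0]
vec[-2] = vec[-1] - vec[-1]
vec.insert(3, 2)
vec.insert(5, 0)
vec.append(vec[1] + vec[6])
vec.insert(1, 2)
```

[0, 2, 0, 5, 2, 0, 0, 2, 2]

vec[1] = vec[0]+vec[3] = 0+1 = 1 → [0, 1, 5, 1]
append vec[-1]+vec[-1] = 1+1 = 2 → [0, 1, 5, 1, 2]
vec[-4] = vec[0]+vec[0] = 0+0 = 0 → [0, 0, 5, 1, 2]
vec[-2] = vec[-1]-vec[-1] = 2-2 = 0 → [0, 0, 5, 0, 2]
insert 2 at 3 → [0, 0, 5, 2, 0, 2]
insert 0 at 5 → [0, 0, 5, 2, 0, 0, 2]
append vec[1]+vec[6] = 0+2 = 2 → [0, 0, 5, 2, 0, 0, 2, 2]
insert 2 at 1 → [0, 2, 0, 5, 2, 0, 0, 2, 2]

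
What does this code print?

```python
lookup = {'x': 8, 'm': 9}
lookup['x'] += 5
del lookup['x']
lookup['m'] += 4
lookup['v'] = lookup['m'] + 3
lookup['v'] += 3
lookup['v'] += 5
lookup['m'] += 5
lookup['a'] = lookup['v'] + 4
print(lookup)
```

lookup['x'] = 8+5 = 13 → {'x': 13, 'm': 9}
del 'x' → {'m': 9}
lookup['m'] = 9+4 = 13 → {'m': 13}
lookup['v'] = lookup['m']+3 = 16 → {'m': 13, 'v': 16}
lookup['v'] = 16+3 = 19 → {'m': 13, 'v': 19}
lookup['v'] = 19+5 = 24 → {'m': 13, 'v': 24}
lookup['m'] = 13+5 = 18 → {'m': 18, 'v': 24}
lookup['a'] = lookup['v']+4 = 28 → {'m': 18, 'v': 24, 'a': 28}

{'m': 18, 'v': 24, 'a': 28}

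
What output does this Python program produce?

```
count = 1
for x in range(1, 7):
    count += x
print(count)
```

x=1: count = 1+1 = 2
x=2: count = 2+2 = 4
x=3: count = 4+3 = 7
x=4: count = 7+4 = 11
x=5: count = 11+5 = 16
x=6: count = 16+6 = 22

22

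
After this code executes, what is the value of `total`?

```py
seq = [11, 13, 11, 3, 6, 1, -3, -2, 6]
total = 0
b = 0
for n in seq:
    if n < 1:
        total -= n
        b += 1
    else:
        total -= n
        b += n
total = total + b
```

n=11: not <1, total = 0-11 = -11; b=11
n=13: not <1, total = (-11)-13 = -24; b=24
n=11: not <1, total = (-24)-11 = -35; b=35
n=3: not <1, total = (-35)-3 = -38; b=38
n=6: not <1, total = (-38)-6 = -44; b=44
n=1: not <1, total = (-44)-1 = -45; b=45
n=-3: <1, total = (-45)-(-3) = -42; b=46
n=-2: <1, total = (-42)-(-2) = -40; b=47
n=6: not <1, total = (-40)-6 = -46; b=53
total+b = (-46)+53 = 7

7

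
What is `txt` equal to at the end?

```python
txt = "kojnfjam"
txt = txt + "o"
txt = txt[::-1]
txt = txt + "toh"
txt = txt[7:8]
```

'o'

+ 'o' → 'kojnfjamo'
reverse → 'omajfnjok'
+ 'toh' → 'omajfnjoktoh'
slice [7:8] → 'o'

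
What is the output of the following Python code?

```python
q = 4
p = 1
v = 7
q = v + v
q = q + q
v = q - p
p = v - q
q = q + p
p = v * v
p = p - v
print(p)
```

q = 7+7 = 14
q = 14+14 = 28
v = 28-1 = 27
p = 27-28 = -1
q = 28+(-1) = 27
p = 27*27 = 729
p = 729-27 = 702

702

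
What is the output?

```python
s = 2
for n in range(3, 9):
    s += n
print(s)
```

35

n=3: s = 2+3 = 5
n=4: s = 5+4 = 9
n=5: s = 9+5 = 14
n=6: s = 14+6 = 20
n=7: s = 20+7 = 27
n=8: s = 27+8 = 35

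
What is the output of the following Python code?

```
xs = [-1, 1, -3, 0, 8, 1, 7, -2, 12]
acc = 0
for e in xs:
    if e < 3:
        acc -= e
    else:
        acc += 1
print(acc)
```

e=-1: <3, acc = 0-(-1) = 1
e=1: <3, acc = 1-1 = 0
e=-3: <3, acc = 0-(-3) = 3
e=0: <3, acc = 3-0 = 3
e=8: not <3, acc = 3+1 = 4
e=1: <3, acc = 4-1 = 3
e=7: not <3, acc = 3+1 = 4
e=-2: <3, acc = 4-(-2) = 6
e=12: not <3, acc = 6+1 = 7

7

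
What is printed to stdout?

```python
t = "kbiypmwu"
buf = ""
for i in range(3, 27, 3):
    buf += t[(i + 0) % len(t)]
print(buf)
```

i=3: add t[3]='y' → 'y'
i=6: add t[6]='w' → 'yw'
i=9: add t[1]='b' → 'ywb'
i=12: add t[4]='p' → 'ywbp'
i=15: add t[7]='u' → 'ywbpu'
i=18: add t[2]='i' → 'ywbpui'
i=21: add t[5]='m' → 'ywbpuim'
i=24: add t[0]='k' → 'ywbpuimk'

ywbpuimk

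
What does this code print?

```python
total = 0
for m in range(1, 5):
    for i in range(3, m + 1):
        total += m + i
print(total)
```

m=3,i=3: total = 0+6 = 6
m=4,i=3: total = 6+7 = 13
m=4,i=4: total = 13+8 = 21

21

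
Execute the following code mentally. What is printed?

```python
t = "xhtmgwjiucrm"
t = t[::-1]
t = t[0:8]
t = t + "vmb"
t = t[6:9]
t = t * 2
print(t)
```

reverse → 'mrcuijwgmthx'
slice [0:8] → 'mrcuijwg'
+ 'vmb' → 'mrcuijwgvmb'
slice [6:9] → 'wgv'
repeat ×2 → 'wgvwgv'

wgvwgv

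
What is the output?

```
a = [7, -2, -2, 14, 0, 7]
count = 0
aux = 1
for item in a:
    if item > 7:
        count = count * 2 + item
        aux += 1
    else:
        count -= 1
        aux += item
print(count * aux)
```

72

item=7: not >7, count = 0-1 = -1; aux=8
item=-2: not >7, count = (-1)-1 = -2; aux=6
item=-2: not >7, count = (-2)-1 = -3; aux=4
item=14: >7, count = (-3)*2+14 = 8; aux=5
item=0: not >7, count = 8-1 = 7; aux=5
item=7: not >7, count = 7-1 = 6; aux=12
count*aux = 6*12 = 72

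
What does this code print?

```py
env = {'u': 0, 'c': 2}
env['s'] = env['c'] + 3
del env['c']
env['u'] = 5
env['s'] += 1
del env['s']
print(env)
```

env['s'] = env['c']+3 = 5 → {'u': 0, 'c': 2, 's': 5}
del 'c' → {'u': 0, 's': 5}
env['u'] = 5 → {'u': 5, 's': 5}
env['s'] = 5+1 = 6 → {'u': 5, 's': 6}
del 's' → {'u': 5}

{'u': 5}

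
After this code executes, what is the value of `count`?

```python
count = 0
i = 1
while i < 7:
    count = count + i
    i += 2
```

i=1: count = 0+1 = 1
i=3: count = 1+3 = 4
i=5: count = 4+5 = 9

9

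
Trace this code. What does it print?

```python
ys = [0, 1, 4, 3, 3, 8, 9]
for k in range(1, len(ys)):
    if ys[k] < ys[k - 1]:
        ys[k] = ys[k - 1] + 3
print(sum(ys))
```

51

k=1: 1>=0, unchanged → [0, 1, 4, 3, 3, 8, 9]
k=2: 4>=1, unchanged → [0, 1, 4, 3, 3, 8, 9]
k=3: 3<4, ys[3] = 4+3 = 7 → [0, 1, 4, 7, 3, 8, 9]
k=4: 3<7, ys[4] = 7+3 = 10 → [0, 1, 4, 7, 10, 8, 9]
k=5: 8<10, ys[5] = 10+3 = 13 → [0, 1, 4, 7, 10, 13, 9]
k=6: 9<13, ys[6] = 13+3 = 16 → [0, 1, 4, 7, 10, 13, 16]
sum = 51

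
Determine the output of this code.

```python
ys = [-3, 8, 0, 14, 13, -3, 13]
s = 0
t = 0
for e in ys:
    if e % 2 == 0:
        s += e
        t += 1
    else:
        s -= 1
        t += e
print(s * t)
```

414

e=-3: not even, s = 0-1 = -1; t=-3
e=8: even, s = (-1)+8 = 7; t=-2
e=0: even, s = 7+0 = 7; t=-1
e=14: even, s = 7+14 = 21; t=0
e=13: not even, s = 21-1 = 20; t=13
e=-3: not even, s = 20-1 = 19; t=10
e=13: not even, s = 19-1 = 18; t=23
s*t = 18*23 = 414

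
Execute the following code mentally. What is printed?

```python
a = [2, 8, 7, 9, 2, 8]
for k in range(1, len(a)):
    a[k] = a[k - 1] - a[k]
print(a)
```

[2, -6, -13, -22, -24, -32]

k=1: a[1] = 2-8 = -6 → [2, -6, 7, 9, 2, 8]
k=2: a[2] = (-6)-7 = -13 → [2, -6, -13, 9, 2, 8]
k=3: a[3] = (-13)-9 = -22 → [2, -6, -13, -22, 2, 8]
k=4: a[4] = (-22)-2 = -24 → [2, -6, -13, -22, -24, 8]
k=5: a[5] = (-24)-8 = -32 → [2, -6, -13, -22, -24, -32]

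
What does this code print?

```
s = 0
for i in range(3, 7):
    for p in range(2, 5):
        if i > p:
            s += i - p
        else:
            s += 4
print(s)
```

31

i=3,p=2: 3>2, s = 0+1 = 1
i=3,p=3: not 3>3, s = 1+4 = 5
i=3,p=4: not 3>4, s = 5+4 = 9
i=4,p=2: 4>2, s = 9+2 = 11
i=4,p=3: 4>3, s = 11+1 = 12
i=4,p=4: not 4>4, s = 12+4 = 16
i=5,p=2: 5>2, s = 16+3 = 19
i=5,p=3: 5>3, s = 19+2 = 21
i=5,p=4: 5>4, s = 21+1 = 22
i=6,p=2: 6>2, s = 22+4 = 26
i=6,p=3: 6>3, s = 26+3 = 29
i=6,p=4: 6>4, s = 29+2 = 31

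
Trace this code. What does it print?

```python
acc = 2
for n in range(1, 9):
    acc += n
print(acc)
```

38

n=1: acc = 2+1 = 3
n=2: acc = 3+2 = 5
n=3: acc = 5+3 = 8
n=4: acc = 8+4 = 12
n=5: acc = 12+5 = 17
n=6: acc = 17+6 = 23
n=7: acc = 23+7 = 30
n=8: acc = 30+8 = 38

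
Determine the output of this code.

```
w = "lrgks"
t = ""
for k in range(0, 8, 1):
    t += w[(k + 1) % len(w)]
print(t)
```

k=0: add w[1]='r' → 'r'
k=1: add w[2]='g' → 'rg'
k=2: add w[3]='k' → 'rgk'
k=3: add w[4]='s' → 'rgks'
k=4: add w[0]='l' → 'rgksl'
k=5: add w[1]='r' → 'rgkslr'
k=6: add w[2]='g' → 'rgkslrg'
k=7: add w[3]='k' → 'rgkslrgk'

rgkslrgk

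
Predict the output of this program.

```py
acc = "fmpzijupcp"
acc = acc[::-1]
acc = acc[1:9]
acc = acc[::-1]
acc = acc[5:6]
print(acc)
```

reverse → 'pcpujizpmf'
slice [1:9] → 'cpujizpm'
reverse → 'mpzijupc'
slice [5:6] → 'u'

u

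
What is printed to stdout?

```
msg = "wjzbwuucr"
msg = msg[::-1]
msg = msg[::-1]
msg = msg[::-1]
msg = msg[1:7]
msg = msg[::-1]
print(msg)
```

reverse → 'rcuuwbzjw'
reverse → 'wjzbwuucr'
reverse → 'rcuuwbzjw'
slice [1:7] → 'cuuwbz'
reverse → 'zbwuuc'

zbwuuc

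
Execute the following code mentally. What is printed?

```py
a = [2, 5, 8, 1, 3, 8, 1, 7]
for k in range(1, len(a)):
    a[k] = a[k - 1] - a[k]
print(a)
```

[2, -3, -11, -12, -15, -23, -24, -31]

k=1: a[1] = 2-5 = -3 → [2, -3, 8, 1, 3, 8, 1, 7]
k=2: a[2] = (-3)-8 = -11 → [2, -3, -11, 1, 3, 8, 1, 7]
k=3: a[3] = (-11)-1 = -12 → [2, -3, -11, -12, 3, 8, 1, 7]
k=4: a[4] = (-12)-3 = -15 → [2, -3, -11, -12, -15, 8, 1, 7]
k=5: a[5] = (-15)-8 = -23 → [2, -3, -11, -12, -15, -23, 1, 7]
k=6: a[6] = (-23)-1 = -24 → [2, -3, -11, -12, -15, -23, -24, 7]
k=7: a[7] = (-24)-7 = -31 → [2, -3, -11, -12, -15, -23, -24, -31]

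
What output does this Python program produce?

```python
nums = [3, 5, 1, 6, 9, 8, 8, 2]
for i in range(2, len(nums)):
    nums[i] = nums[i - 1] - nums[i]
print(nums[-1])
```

-29

i=2: nums[2] = 5-1 = 4 → [3, 5, 4, 6, 9, 8, 8, 2]
i=3: nums[3] = 4-6 = -2 → [3, 5, 4, -2, 9, 8, 8, 2]
i=4: nums[4] = (-2)-9 = -11 → [3, 5, 4, -2, -11, 8, 8, 2]
i=5: nums[5] = (-11)-8 = -19 → [3, 5, 4, -2, -11, -19, 8, 2]
i=6: nums[6] = (-19)-8 = -27 → [3, 5, 4, -2, -11, -19, -27, 2]
i=7: nums[7] = (-27)-2 = -29 → [3, 5, 4, -2, -11, -19, -27, -29]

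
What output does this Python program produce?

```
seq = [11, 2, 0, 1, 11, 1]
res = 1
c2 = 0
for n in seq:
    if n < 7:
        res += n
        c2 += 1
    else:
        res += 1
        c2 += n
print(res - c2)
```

n=11: not <7, res = 1+1 = 2; c2=11
n=2: <7, res = 2+2 = 4; c2=12
n=0: <7, res = 4+0 = 4; c2=13
n=1: <7, res = 4+1 = 5; c2=14
n=11: not <7, res = 5+1 = 6; c2=25
n=1: <7, res = 6+1 = 7; c2=26
res-c2 = 7-26 = -19

-19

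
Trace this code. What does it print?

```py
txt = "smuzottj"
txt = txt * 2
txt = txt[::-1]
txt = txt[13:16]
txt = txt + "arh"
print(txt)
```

umsarh

repeat ×2 → 'smuzottjsmuzottj'
reverse → 'jttozumsjttozums'
slice [13:16] → 'ums'
+ 'arh' → 'umsarh'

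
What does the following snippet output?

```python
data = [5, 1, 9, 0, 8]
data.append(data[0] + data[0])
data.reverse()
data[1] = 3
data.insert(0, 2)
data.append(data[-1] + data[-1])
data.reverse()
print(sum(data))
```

40

append data[0]+data[0] = 5+5 = 10 → [5, 1, 9, 0, 8, 10]
reverse → [10, 8, 0, 9, 1, 5]
data[1] = 3 → [10, 3, 0, 9, 1, 5]
insert 2 at 0 → [2, 10, 3, 0, 9, 1, 5]
append data[-1]+data[-1] = 5+5 = 10 → [2, 10, 3, 0, 9, 1, 5, 10]
reverse → [10, 5, 1, 9, 0, 3, 10, 2]
sum = 40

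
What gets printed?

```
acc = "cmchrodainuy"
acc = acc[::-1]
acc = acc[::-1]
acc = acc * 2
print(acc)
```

reverse → 'yuniadorhcmc'
reverse → 'cmchrodainuy'
repeat ×2 → 'cmchrodainuycmchrodainuy'

cmchrodainuycmchrodainuy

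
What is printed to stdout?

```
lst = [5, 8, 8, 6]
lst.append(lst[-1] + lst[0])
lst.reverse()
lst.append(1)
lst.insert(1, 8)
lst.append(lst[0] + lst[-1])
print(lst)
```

append lst[-1]+lst[0] = 6+5 = 11 → [5, 8, 8, 6, 11]
reverse → [11, 6, 8, 8, 5]
append 1 → [11, 6, 8, 8, 5, 1]
insert 8 at 1 → [11, 8, 6, 8, 8, 5, 1]
append lst[0]+lst[-1] = 11+1 = 12 → [11, 8, 6, 8, 8, 5, 1, 12]

[11, 8, 6, 8, 8, 5, 1, 12]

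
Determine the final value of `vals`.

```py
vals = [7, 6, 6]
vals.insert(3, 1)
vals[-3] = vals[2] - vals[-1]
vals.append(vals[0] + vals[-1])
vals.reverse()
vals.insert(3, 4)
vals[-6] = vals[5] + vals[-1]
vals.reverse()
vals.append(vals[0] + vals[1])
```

[7, 5, 4, 6, 1, 14, 12]

insert 1 at 3 → [7, 6, 6, 1]
vals[-3] = vals[2]-vals[-1] = 6-1 = 5 → [7, 5, 6, 1]
append vals[0]+vals[-1] = 7+1 = 8 → [7, 5, 6, 1, 8]
reverse → [8, 1, 6, 5, 7]
insert 4 at 3 → [8, 1, 6, 4, 5, 7]
vals[-6] = vals[5]+vals[-1] = 7+7 = 14 → [14, 1, 6, 4, 5, 7]
reverse → [7, 5, 4, 6, 1, 14]
append vals[0]+vals[1] = 7+5 = 12 → [7, 5, 4, 6, 1, 14, 12]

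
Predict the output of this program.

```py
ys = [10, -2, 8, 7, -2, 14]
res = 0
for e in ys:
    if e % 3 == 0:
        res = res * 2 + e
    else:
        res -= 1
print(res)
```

-6

e=10: not %3==0, res = 0-1 = -1
e=-2: not %3==0, res = (-1)-1 = -2
e=8: not %3==0, res = (-2)-1 = -3
e=7: not %3==0, res = (-3)-1 = -4
e=-2: not %3==0, res = (-4)-1 = -5
e=14: not %3==0, res = (-5)-1 = -6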